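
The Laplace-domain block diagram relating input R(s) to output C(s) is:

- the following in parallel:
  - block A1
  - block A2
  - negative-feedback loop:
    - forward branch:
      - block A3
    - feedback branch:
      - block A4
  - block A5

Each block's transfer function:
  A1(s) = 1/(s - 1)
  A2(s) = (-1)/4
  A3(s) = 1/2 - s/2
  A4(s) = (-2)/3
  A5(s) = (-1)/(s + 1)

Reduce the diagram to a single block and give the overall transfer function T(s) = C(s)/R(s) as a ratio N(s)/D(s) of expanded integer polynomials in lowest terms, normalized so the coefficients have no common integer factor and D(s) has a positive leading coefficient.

1. collapse the loop (A3 forward, A4 return), giving (3 - 3*s)/(2*s + 4)
2. reduce the parallel group A1, A2, [A3/(1+A3*A4)], A5, giving the overall T(s)

Therefore the answer is (-7*s^3 + 4*s^2 + 15*s + 12)/(4*s^3 + 8*s^2 - 4*s - 8).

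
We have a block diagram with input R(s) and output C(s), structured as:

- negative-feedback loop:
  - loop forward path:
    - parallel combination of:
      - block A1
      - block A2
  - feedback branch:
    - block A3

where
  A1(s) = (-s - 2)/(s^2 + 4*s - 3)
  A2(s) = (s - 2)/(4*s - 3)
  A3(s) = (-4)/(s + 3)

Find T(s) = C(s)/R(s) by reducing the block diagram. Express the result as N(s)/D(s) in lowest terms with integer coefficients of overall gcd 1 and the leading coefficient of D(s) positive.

The answer is (s^4 + s^3 - 22*s^2 - 36*s + 36)/(4*s^4 + 21*s^3 + 23*s^2 + s - 21).

Reasoning:
Step 1: sum the parallel branches A1, A2, giving (s^3 - 2*s^2 - 16*s + 12)/(4*s^3 + 13*s^2 - 24*s + 9)
Step 2: apply the feedback formula to (A1+A2), A3, giving the overall T(s)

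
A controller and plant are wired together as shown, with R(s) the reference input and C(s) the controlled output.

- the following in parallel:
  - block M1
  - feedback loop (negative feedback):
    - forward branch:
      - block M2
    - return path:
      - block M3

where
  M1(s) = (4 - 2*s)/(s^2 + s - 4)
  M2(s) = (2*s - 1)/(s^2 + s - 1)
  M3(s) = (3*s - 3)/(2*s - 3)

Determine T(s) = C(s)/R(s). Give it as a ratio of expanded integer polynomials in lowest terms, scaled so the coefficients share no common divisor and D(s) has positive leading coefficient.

Step 1. reduce the feedback loop with forward M2 and return M3: (4*s^2 - 8*s + 3)/(2*s^3 + 5*s^2 - 14*s + 6)
Step 2. reduce the parallel group M1, [M2/(1+M2*M3)], which is the overall transfer function T(s) = C(s)/R(s) in lowest terms

Therefore the answer is (-6*s^3 + 27*s^2 - 33*s + 12)/(2*s^5 + 7*s^4 - 17*s^3 - 28*s^2 + 62*s - 24).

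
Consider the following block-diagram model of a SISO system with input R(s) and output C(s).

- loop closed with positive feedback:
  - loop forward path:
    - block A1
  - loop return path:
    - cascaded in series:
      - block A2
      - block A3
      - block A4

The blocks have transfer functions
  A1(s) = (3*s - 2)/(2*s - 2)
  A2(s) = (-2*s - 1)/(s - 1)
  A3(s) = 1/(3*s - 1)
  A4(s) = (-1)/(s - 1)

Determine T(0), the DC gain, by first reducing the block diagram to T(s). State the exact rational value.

The answer is 1/2.

Reasoning:
Step 1: cascade A2, A3, A4 -> (2*s + 1)/(3*s^3 - 7*s^2 + 5*s - 1)
Step 2: feedback reduction of A1, (A2*A3*A4) -> (9*s^4 - 27*s^3 + 29*s^2 - 13*s + 2)/(6*s^4 - 20*s^3 + 18*s^2 - 11*s + 4)
That last expression is T(s); at s = 0 only the constant terms survive, so T(0) = 2/4 = 1/2.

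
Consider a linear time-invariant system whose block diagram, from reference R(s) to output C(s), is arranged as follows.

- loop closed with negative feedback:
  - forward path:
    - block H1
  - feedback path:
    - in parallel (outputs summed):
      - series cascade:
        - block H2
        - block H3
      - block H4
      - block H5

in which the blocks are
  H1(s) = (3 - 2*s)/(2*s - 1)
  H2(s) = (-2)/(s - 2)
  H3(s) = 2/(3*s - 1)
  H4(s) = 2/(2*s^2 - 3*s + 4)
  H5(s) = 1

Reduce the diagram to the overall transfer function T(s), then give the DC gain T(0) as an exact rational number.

The answer is -6/5.

Reasoning:
[1] cascade H2, H3: (-4)/(3*s^2 - 7*s + 2)
[2] sum the parallel branches (H2*H3), H4, H5: (6*s^4 - 23*s^3 + 35*s^2 - 36*s - 4)/(6*s^4 - 23*s^3 + 37*s^2 - 34*s + 8)
[3] reduce the feedback loop with forward H1 and return ((H2*H3)+H4+H5): (-12*s^5 + 64*s^4 - 143*s^3 + 179*s^2 - 118*s + 24)/(12*s^4 - 42*s^3 + 72*s^2 - 50*s - 20)
That last expression is T(s); at s = 0 only the constant terms survive, so T(0) = 24/(-20) = -6/5.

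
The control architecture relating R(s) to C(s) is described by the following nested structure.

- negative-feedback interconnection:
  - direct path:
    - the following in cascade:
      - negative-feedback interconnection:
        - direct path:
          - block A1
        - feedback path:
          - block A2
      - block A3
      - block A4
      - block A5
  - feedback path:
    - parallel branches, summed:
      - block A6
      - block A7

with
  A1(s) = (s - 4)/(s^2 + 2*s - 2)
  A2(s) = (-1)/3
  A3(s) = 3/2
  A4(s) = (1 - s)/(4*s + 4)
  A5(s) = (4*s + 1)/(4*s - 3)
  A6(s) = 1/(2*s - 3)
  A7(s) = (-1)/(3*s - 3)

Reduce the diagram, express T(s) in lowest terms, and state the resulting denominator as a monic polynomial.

Step 1. apply the feedback formula to A1, A2; result (3*s - 12)/(3*s^2 + 5*s - 2)
Step 2. cascade [A1/(1+A1*A2)], A3, A4, A5; result (-36*s^3 + 171*s^2 - 99*s - 36)/(96*s^4 + 184*s^3 - 96*s^2 - 136*s + 48)
Step 3. add A6, A7 (parallel); result s/(6*s^2 - 15*s + 9)
Step 4. collapse the loop (([A1/(1+A1*A2)]*A3*A4*A5) forward, (A6+A7) return); result (-72*s^4 + 450*s^3 - 711*s^2 + 225*s + 108)/(192*s^5 + 80*s^4 - 756*s^3 + 61*s^2 + 516*s - 144)
No further cancellation is possible in the step-4 result, so that is T(s). Its denominator becomes monic after dividing by the leading coefficient 192.

Therefore the answer is s^5 + 5*s^4/12 - 63*s^3/16 + 61*s^2/192 + 43*s/16 - 3/4.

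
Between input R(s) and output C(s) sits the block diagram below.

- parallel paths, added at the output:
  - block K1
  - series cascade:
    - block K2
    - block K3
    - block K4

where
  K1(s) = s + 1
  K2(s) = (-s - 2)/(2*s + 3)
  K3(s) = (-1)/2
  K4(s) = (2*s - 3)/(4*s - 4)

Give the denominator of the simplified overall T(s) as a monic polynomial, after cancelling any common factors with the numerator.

1. cascade K2, K3, K4 gives (2*s^2 + s - 6)/(16*s^2 + 8*s - 24)
2. parallel reduction of K1, (K2*K3*K4) gives (16*s^3 + 26*s^2 - 15*s - 30)/(16*s^2 + 8*s - 24)
That last expression is T(s), already simplified. Scaling its denominator by 1/16 (the reciprocal of the leading coefficient) yields the monic denominator.

Final answer: s^2 + s/2 - 3/2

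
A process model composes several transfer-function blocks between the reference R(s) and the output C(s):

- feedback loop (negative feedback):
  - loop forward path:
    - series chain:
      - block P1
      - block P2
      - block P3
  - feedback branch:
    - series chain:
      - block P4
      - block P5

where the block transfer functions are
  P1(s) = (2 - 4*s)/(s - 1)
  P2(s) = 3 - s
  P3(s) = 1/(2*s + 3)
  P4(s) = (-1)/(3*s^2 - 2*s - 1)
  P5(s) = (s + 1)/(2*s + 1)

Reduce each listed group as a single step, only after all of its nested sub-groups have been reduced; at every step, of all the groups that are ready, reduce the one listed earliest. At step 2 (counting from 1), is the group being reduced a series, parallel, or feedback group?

Answer: series

Working:
(1) combine P1, P2, P3 in series
(2) combine P4, P5 in series
(3) collapse the loop ((P1*P2*P3) forward, (P4*P5) return)
At step 2 the group reduced is series.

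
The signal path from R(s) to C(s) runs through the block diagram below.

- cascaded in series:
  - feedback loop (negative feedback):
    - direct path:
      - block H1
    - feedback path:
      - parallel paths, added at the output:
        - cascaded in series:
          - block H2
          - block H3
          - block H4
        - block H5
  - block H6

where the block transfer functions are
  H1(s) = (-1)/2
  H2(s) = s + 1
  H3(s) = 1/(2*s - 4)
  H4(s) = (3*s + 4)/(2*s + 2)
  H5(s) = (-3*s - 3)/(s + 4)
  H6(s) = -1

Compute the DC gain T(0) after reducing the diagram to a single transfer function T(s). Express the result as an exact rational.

The answer is 4/13.

Reasoning:
Step 1 - reduce the series chain H2, H3, H4 -> (3*s + 4)/(4*s - 8)
Step 2 - sum the parallel branches (H2*H3*H4), H5 -> (-9*s^2 + 28*s + 40)/(4*s^2 + 8*s - 32)
Step 3 - reduce the feedback loop with forward H1 and return ((H2*H3*H4)+H5) -> (-4*s^2 - 8*s + 32)/(17*s^2 - 12*s - 104)
Step 4 - reduce the series chain [H1/(1+H1*((H2*H3*H4)+H5))], H6 -> (4*s^2 + 8*s - 32)/(17*s^2 - 12*s - 104)
DC gain: substitute s = 0 into T(s) from step 4: T(0) = -32/(-104) = 4/13.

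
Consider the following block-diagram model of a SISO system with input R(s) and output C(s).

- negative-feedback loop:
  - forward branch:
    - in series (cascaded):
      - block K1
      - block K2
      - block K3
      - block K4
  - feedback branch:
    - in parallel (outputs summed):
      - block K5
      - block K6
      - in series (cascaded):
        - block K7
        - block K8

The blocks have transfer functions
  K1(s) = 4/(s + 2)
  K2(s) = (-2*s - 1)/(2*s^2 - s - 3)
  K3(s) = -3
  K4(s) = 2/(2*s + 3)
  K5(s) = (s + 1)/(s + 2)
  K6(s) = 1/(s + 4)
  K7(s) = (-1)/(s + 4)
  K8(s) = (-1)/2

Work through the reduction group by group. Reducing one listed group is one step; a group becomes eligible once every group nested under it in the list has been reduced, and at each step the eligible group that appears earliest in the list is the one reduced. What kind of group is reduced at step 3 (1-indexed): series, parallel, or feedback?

Answer: parallel

Working:
(1) cascade K1, K2, K3, K4
(2) cascade K7, K8
(3) sum the parallel branches K5, K6, (K7*K8)
(4) close the feedback loop around (K1*K2*K3*K4), (K5+K6+(K7*K8))
Step 3: parallel.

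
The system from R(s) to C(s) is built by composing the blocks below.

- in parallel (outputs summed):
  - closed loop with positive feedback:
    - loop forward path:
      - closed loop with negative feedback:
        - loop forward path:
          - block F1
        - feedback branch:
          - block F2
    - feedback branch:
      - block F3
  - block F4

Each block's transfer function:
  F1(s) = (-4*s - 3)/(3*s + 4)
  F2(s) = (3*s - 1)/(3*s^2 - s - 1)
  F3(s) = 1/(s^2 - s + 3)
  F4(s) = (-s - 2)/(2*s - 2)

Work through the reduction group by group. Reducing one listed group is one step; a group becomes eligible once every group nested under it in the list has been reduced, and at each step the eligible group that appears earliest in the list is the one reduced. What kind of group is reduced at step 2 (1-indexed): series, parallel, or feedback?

The answer is feedback.

Reasoning:
Step 1 - apply the feedback formula to F1, F2
Step 2 - close the feedback loop around [F1/(1+F1*F2)], F3
Step 3 - reduce the parallel group [[F1/(1+F1*F2)]/(1-[F1/(1+F1*F2)]*F3)], F4
So the answer for step 2 is feedback.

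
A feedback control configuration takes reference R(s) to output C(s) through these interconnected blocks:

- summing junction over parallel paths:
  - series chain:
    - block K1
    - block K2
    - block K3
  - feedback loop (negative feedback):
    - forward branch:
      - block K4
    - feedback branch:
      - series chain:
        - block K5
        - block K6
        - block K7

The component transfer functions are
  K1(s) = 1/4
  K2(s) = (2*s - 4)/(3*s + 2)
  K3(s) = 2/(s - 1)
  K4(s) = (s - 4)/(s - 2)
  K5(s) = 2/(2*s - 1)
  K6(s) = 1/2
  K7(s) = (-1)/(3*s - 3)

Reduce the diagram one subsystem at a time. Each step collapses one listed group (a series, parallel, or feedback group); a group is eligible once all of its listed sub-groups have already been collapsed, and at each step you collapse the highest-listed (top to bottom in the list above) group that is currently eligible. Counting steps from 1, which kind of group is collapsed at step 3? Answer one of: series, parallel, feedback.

1. cascade K1, K2, K3
2. cascade K5, K6, K7
3. collapse the loop (K4 forward, (K5*K6*K7) return)
4. sum the parallel branches (K1*K2*K3), [K4/(1+K4*(K5*K6*K7))]
Step 3: feedback.

Hence the answer: feedback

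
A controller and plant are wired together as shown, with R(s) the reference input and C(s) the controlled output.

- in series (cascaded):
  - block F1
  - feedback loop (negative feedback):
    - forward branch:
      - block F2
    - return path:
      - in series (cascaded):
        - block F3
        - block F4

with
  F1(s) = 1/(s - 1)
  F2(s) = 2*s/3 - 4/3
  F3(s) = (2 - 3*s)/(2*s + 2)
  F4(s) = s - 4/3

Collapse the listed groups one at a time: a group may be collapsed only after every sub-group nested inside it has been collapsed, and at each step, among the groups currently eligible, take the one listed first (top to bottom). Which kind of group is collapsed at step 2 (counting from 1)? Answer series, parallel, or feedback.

The answer is feedback.

Reasoning:
Step 1: multiply F3, F4 (series)
Step 2: apply the feedback formula to F2, (F3*F4)
Step 3: combine F1, [F2/(1+F2*(F3*F4))] in series
At step 2 the group reduced is feedback.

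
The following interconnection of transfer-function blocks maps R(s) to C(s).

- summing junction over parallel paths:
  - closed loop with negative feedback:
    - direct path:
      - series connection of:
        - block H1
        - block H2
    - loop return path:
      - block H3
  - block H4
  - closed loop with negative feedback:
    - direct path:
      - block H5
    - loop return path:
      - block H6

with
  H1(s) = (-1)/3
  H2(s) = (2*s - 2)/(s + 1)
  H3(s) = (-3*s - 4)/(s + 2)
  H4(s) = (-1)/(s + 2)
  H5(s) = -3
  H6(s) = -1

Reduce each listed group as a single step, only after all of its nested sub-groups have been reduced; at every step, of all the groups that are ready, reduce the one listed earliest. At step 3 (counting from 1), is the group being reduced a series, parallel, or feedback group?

(1) combine H1, H2 in series
(2) reduce the feedback loop with forward (H1*H2) and return H3
(3) apply the feedback formula to H5, H6
(4) parallel reduction of [(H1*H2)/(1+(H1*H2)*H3)], H4, [H5/(1+H5*H6)]
So the answer for step 3 is feedback.

Answer: feedback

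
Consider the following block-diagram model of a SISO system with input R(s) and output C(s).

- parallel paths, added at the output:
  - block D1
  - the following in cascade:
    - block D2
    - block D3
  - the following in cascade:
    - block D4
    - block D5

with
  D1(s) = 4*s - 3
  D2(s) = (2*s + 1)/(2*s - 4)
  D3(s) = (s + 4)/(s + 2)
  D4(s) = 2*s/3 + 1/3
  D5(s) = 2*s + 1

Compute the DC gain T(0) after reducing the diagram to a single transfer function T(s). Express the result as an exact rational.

Answer: -19/6

Working:
1. combine D2, D3 in series gives (2*s^2 + 9*s + 4)/(2*s^2 - 8)
2. cascade D4, D5 gives 4*s^2/3 + 4*s/3 + 1/3
3. sum the parallel branches D1, (D2*D3), (D4*D5) gives (8*s^4 + 32*s^3 - 42*s^2 - 101*s + 76)/(6*s^2 - 24)
DC gain: substitute s = 0 into T(s) from step 3: T(0) = 76/(-24) = -19/6.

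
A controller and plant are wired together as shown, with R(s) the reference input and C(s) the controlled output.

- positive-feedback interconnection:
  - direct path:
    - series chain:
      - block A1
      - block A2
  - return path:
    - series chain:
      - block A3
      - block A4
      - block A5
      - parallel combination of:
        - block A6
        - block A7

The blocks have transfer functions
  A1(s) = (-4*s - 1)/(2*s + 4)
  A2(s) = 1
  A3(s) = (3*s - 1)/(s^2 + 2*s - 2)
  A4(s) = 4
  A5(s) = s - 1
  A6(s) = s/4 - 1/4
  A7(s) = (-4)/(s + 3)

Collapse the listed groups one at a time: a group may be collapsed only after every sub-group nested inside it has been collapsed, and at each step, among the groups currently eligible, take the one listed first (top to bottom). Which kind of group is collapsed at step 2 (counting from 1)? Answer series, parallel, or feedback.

Answer: parallel

Working:
Step 1: cascade A1, A2
Step 2: reduce the parallel group A6, A7
Step 3: cascade A3, A4, A5, (A6+A7)
Step 4: reduce the feedback loop with forward (A1*A2) and return (A3*A4*A5*(A6+A7))
The group at step 2 is a parallel group.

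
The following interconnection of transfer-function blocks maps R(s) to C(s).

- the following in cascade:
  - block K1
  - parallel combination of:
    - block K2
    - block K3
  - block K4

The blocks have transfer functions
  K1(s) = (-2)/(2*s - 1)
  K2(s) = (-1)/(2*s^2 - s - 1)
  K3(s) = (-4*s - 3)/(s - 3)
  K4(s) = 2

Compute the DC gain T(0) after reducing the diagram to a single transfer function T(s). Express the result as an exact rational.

Reducing step by step:

(1) add K2, K3 (parallel); result (-8*s^3 - 2*s^2 + 6*s + 6)/(2*s^3 - 7*s^2 + 2*s + 3)
(2) series reduction of K1, (K2+K3), K4; result (32*s^3 + 8*s^2 - 24*s - 24)/(4*s^4 - 16*s^3 + 11*s^2 + 4*s - 3)
That last expression is T(s); at s = 0 only the constant terms survive, so T(0) = -24/(-3) = 8.

Answer: 8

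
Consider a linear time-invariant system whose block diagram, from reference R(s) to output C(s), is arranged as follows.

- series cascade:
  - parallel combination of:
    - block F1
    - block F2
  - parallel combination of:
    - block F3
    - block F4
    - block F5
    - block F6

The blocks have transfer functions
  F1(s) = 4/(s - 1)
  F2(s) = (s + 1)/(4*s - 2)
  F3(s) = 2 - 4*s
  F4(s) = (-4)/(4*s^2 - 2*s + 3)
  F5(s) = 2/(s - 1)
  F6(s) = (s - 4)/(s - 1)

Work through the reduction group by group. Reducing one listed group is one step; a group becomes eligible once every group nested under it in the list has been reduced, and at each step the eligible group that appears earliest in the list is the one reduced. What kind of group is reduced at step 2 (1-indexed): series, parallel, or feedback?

Step 1. reduce the parallel group F1, F2
Step 2. combine F3, F4, F5, F6 in parallel
Step 3. multiply (F1+F2), (F3+F4+F5+F6) (series)
At step 2 the group reduced is parallel.

Therefore the answer is parallel.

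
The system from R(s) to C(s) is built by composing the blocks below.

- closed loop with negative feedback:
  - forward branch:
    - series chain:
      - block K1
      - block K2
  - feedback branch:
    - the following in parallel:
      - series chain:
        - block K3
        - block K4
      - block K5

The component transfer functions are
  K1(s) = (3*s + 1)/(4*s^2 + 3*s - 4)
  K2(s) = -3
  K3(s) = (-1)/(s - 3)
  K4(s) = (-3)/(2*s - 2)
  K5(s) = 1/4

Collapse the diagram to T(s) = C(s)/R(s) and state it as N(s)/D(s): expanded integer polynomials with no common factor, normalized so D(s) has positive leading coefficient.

1. multiply K1, K2 (series): (-9*s - 3)/(4*s^2 + 3*s - 4)
2. reduce the series chain K3, K4: 3/(2*s^2 - 8*s + 6)
3. combine (K3*K4), K5 in parallel: (s^2 - 4*s + 9)/(4*s^2 - 16*s + 12)
4. reduce the feedback loop with forward (K1*K2) and return ((K3*K4)+K5) - this is the overall T(s), already in the required normalized form

Therefore the answer is (-36*s^3 + 132*s^2 - 60*s - 36)/(16*s^4 - 61*s^3 + 17*s^2 + 31*s - 75).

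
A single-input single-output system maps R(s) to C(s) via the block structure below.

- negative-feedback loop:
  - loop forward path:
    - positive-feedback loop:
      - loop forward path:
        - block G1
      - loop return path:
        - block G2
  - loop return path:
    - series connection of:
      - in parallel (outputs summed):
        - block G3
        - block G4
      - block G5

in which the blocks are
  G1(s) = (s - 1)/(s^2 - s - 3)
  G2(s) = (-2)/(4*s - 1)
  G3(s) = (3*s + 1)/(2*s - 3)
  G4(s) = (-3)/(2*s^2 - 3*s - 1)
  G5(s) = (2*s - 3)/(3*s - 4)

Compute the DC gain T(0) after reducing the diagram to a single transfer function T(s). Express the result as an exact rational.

1. apply the feedback formula to G1, G2 gives (4*s^2 - 5*s + 1)/(4*s^3 - 5*s^2 - 9*s + 1)
2. add G3, G4 (parallel) gives (6*s^3 - 7*s^2 - 12*s + 8)/(4*s^3 - 12*s^2 + 7*s + 3)
3. cascade (G3+G4), G5 gives (6*s^3 - 7*s^2 - 12*s + 8)/(6*s^3 - 17*s^2 + 9*s + 4)
4. collapse the loop ([G1/(1-G1*G2)] forward, ((G3+G4)*G5) return) gives (24*s^5 - 98*s^4 + 127*s^3 - 46*s^2 - 11*s + 4)/(24*s^6 - 74*s^5 + 9*s^4 + 123*s^3 - 33*s^2 - 79*s + 12)
That last expression is T(s); at s = 0 only the constant terms survive, so T(0) = 4/12 = 1/3.

Final answer: 1/3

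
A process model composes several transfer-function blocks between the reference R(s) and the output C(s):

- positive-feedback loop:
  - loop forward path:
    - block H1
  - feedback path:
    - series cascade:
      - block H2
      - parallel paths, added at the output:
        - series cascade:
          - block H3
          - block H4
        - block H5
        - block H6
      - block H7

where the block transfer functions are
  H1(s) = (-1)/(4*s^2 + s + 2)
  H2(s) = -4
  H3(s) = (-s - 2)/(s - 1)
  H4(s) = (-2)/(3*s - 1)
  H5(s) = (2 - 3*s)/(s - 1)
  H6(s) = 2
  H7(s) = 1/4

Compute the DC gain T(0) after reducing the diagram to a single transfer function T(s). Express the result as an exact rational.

Step 1: combine H3, H4 in series: (2*s + 4)/(3*s^2 - 4*s + 1)
Step 2: parallel reduction of (H3*H4), H5, H6: (-3*s^2 + 3*s + 4)/(3*s^2 - 4*s + 1)
Step 3: combine H2, ((H3*H4)+H5+H6), H7 in series: (3*s^2 - 3*s - 4)/(3*s^2 - 4*s + 1)
Step 4: collapse the loop (H1 forward, (H2*((H3*H4)+H5+H6)*H7) return): (-3*s^2 + 4*s - 1)/(12*s^4 - 13*s^3 + 9*s^2 - 10*s - 2)
Evaluating the step-4 result (the overall T(s)) at s = 0 gives T(0) = -1/(-2) = 1/2.

Hence the answer: 1/2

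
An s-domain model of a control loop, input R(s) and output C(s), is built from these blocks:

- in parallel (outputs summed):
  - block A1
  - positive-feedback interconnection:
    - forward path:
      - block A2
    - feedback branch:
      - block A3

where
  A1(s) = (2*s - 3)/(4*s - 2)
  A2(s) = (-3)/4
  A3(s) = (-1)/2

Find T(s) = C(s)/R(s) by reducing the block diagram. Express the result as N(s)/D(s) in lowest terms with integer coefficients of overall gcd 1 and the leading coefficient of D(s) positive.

Step 1. collapse the loop (A2 forward, A3 return) gives (-6)/5
Step 2. parallel reduction of A1, [A2/(1-A2*A3)], which is the overall transfer function T(s) = C(s)/R(s) in lowest terms

Final answer: (-14*s - 3)/(20*s - 10)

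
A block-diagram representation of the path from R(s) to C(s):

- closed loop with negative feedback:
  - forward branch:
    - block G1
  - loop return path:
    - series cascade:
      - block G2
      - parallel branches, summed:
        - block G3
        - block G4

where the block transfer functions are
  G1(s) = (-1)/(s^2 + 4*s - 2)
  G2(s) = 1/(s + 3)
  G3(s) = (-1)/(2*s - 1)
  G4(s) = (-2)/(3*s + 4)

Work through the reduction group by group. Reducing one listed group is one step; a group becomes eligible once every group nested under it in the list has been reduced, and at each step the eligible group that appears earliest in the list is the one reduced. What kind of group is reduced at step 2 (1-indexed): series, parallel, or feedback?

Answer: series

Working:
Step 1. reduce the parallel group G3, G4
Step 2. series reduction of G2, (G3+G4)
Step 3. collapse the loop (G1 forward, (G2*(G3+G4)) return)
At step 2 the group reduced is series.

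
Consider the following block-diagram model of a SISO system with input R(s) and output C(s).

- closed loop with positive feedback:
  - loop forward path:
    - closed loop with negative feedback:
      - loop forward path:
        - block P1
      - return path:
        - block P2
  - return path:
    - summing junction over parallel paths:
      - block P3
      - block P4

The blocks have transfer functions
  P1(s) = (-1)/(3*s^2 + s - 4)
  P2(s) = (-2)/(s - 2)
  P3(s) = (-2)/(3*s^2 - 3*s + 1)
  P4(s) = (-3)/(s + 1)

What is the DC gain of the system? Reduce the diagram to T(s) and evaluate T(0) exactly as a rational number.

The answer is 1/10.

Reasoning:
Step 1: collapse the loop (P1 forward, P2 return) -> (2 - s)/(3*s^3 - 5*s^2 - 6*s + 10)
Step 2: combine P3, P4 in parallel -> (-9*s^2 + 7*s - 5)/(3*s^3 - 2*s + 1)
Step 3: feedback reduction of [P1/(1+P1*P2)], (P3+P4) -> (-3*s^4 + 6*s^3 + 2*s^2 - 5*s + 2)/(9*s^6 - 15*s^5 - 24*s^4 + 34*s^3 + 32*s^2 - 45*s + 20)
The step-3 result is T(s). Setting s = 0: T(0) = 2/20 = 1/10.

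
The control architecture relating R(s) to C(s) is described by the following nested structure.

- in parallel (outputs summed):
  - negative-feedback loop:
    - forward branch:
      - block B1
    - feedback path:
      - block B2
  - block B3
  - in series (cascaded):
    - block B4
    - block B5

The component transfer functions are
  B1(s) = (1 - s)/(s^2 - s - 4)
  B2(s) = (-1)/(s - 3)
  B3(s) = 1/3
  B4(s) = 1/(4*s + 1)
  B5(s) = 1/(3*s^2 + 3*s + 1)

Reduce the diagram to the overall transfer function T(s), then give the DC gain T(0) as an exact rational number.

Step 1 - feedback reduction of B1, B2 -> (-s^2 + 4*s - 3)/(s^3 - 4*s^2 + 11)
Step 2 - multiply B4, B5 (series) -> 1/(12*s^3 + 15*s^2 + 7*s + 1)
Step 3 - parallel reduction of [B1/(1+B1*B2)], B3, (B4*B5) -> (12*s^6 - 69*s^5 + 46*s^4 + 159*s^3 + 95*s^2 + 26*s + 35)/(36*s^6 - 99*s^5 - 159*s^4 + 315*s^3 + 483*s^2 + 231*s + 33)
That last expression is T(s); at s = 0 only the constant terms survive, so T(0) = 35/33.

Therefore the answer is 35/33.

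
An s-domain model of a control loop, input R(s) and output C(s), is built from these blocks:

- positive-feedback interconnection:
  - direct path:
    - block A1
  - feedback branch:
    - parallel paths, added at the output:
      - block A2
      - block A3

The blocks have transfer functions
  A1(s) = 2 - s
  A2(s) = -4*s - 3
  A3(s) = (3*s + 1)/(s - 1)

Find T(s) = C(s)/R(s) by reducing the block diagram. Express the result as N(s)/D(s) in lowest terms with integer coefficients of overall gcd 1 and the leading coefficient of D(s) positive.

Answer: (s^2 - 3*s + 2)/(4*s^3 - 12*s^2 + 3*s + 9)

Working:
1. reduce the parallel group A2, A3, giving (-4*s^2 + 4*s + 4)/(s - 1)
2. reduce the feedback loop with forward A1 and return (A2+A3), giving the overall T(s)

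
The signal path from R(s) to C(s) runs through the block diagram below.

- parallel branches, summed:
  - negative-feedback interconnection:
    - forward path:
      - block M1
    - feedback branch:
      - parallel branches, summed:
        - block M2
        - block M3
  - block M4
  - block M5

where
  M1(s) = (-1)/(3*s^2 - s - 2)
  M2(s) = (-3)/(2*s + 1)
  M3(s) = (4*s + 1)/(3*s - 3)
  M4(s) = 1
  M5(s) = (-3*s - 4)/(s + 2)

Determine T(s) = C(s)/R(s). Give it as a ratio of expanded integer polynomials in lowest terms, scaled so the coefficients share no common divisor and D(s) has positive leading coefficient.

1. sum the parallel branches M2, M3 = (8*s^2 - 3*s + 10)/(6*s^2 - 3*s - 3)
2. close the feedback loop around M1, (M2+M3) = (-6*s^2 + 3*s + 3)/(18*s^4 - 15*s^3 - 26*s^2 + 12*s - 4)
3. combine [M1/(1+M1*(M2+M3))], M4, M5 in parallel; the result is T(s) itself (integer coefficients, no common factor, positive leading denominator coefficient)

Hence the answer: (-36*s^5 - 6*s^4 + 76*s^3 + 19*s^2 - 7*s + 14)/(18*s^5 + 21*s^4 - 56*s^3 - 40*s^2 + 20*s - 8)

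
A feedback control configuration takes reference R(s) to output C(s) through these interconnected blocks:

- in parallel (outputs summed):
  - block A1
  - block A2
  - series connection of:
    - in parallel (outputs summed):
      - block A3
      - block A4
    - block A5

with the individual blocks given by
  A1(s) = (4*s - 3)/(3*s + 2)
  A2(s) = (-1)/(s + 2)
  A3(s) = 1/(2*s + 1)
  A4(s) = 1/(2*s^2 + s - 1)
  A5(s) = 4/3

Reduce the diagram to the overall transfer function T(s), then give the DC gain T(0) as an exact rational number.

Step 1: combine A3, A4 in parallel, giving (2*s^2 + 3*s)/(4*s^3 + 4*s^2 - s - 1)
Step 2: multiply (A3+A4), A5 (series), giving (8*s^2 + 12*s)/(12*s^3 + 12*s^2 - 3*s - 3)
Step 3: sum the parallel branches A1, A2, ((A3+A4)*A5), giving (48*s^5 + 96*s^4 + 16*s^3 + 14*s^2 + 66*s + 24)/(36*s^5 + 132*s^4 + 135*s^3 + 15*s^2 - 36*s - 12)
The step-3 result is T(s). Setting s = 0: T(0) = 24/(-12) = -2.

Therefore the answer is -2.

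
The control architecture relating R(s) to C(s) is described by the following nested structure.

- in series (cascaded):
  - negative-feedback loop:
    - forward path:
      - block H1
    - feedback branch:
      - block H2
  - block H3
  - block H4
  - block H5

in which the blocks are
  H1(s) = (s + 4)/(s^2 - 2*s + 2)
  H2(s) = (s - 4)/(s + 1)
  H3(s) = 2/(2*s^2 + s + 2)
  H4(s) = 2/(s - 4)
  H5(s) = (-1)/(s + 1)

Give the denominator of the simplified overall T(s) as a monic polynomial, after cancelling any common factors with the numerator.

Step 1. feedback reduction of H1, H2; result (s^2 + 5*s + 4)/(s^3 - 14)
Step 2. cascade [H1/(1+H1*H2)], H3, H4, H5; result (-4*s - 16)/(2*s^6 - 7*s^5 - 2*s^4 - 36*s^3 + 98*s^2 + 28*s + 112)
Step 2 gives the fully reduced T(s), with no common factor left to cancel. The denominator's leading coefficient is 2, so divide each of its coefficients by 2 to get the monic form.

Hence the answer: s^6 - 7*s^5/2 - s^4 - 18*s^3 + 49*s^2 + 14*s + 56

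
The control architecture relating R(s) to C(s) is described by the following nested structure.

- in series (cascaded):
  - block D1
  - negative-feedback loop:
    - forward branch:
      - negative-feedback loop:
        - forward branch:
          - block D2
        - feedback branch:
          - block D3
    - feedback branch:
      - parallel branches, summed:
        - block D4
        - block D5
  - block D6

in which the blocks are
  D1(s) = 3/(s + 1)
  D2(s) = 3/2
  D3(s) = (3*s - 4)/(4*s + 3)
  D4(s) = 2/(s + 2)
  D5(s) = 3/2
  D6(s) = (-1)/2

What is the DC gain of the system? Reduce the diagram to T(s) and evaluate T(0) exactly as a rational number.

Answer: -9/11

Working:
Step 1 - feedback reduction of D2, D3; result (12*s + 9)/(17*s - 6)
Step 2 - add D4, D5 (parallel); result (3*s + 10)/(2*s + 4)
Step 3 - close the feedback loop around [D2/(1+D2*D3)], (D4+D5); result (24*s^2 + 66*s + 36)/(70*s^2 + 203*s + 66)
Step 4 - series reduction of D1, [[D2/(1+D2*D3)]/(1+[D2/(1+D2*D3)]*(D4+D5))], D6; result (-36*s^2 - 99*s - 54)/(70*s^3 + 273*s^2 + 269*s + 66)
Step 4 gives the overall T(s). Then T(0) = -54/66 = -9/11.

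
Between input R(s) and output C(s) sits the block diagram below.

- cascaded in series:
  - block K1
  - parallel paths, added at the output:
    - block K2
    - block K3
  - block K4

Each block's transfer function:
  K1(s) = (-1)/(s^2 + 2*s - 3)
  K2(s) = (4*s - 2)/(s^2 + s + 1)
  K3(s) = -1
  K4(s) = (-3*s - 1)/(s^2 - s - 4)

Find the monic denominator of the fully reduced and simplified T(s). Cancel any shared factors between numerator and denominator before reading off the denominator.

The answer is s^6 + 2*s^5 - 7*s^4 - 13*s^3 - 2*s^2 + 7*s + 12.

Reasoning:
Step 1: parallel reduction of K2, K3 = (-s^2 + 3*s - 3)/(s^2 + s + 1)
Step 2: combine K1, (K2+K3), K4 in series = (-3*s^3 + 8*s^2 - 6*s - 3)/(s^6 + 2*s^5 - 7*s^4 - 13*s^3 - 2*s^2 + 7*s + 12)
The result of step 2 is T(s) in lowest terms. Its denominator already has leading coefficient 1, so it is monic as it stands.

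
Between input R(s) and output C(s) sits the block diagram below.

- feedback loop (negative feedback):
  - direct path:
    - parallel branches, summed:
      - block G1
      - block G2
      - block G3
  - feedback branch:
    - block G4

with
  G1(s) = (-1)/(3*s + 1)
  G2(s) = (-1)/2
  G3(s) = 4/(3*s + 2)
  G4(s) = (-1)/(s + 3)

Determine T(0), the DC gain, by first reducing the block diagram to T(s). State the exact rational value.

Step 1. combine G1, G2, G3 in parallel = (-9*s^2 + 9*s + 2)/(18*s^2 + 18*s + 4)
Step 2. feedback reduction of (G1+G2+G3), G4 = (-9*s^3 - 18*s^2 + 29*s + 6)/(18*s^3 + 81*s^2 + 49*s + 10)
The step-2 result is T(s). Setting s = 0: T(0) = 6/10 = 3/5.

Therefore the answer is 3/5.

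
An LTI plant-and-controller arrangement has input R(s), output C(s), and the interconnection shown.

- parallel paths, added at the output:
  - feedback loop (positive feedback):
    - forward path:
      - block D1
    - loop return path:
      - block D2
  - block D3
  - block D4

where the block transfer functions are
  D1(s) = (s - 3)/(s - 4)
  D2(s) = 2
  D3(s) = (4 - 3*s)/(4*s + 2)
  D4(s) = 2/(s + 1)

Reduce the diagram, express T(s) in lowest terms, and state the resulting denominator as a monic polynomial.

Reducing step by step:

Step 1: close the feedback loop around D1, D2, giving (3 - s)/(s - 2)
Step 2: add [D1/(1-D1*D2)], D3, D4 (parallel), giving (-7*s^3 + 21*s^2 + 6*s - 10)/(4*s^3 - 2*s^2 - 10*s - 4)
Step 2 gives the fully reduced T(s), with no common factor left to cancel. The denominator's leading coefficient is 4, so divide each of its coefficients by 4 to get the monic form.

Answer: s^3 - s^2/2 - 5*s/2 - 1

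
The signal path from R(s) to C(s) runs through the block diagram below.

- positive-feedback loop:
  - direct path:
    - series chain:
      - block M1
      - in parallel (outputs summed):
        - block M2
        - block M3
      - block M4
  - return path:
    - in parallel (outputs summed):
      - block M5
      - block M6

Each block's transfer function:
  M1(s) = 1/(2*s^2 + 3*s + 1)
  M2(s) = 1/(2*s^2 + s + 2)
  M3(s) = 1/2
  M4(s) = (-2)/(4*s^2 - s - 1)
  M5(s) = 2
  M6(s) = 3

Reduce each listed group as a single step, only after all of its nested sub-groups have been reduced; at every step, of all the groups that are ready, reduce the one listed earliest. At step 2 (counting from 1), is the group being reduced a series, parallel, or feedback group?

Step 1: reduce the parallel group M2, M3
Step 2: reduce the series chain M1, (M2+M3), M4
Step 3: add M5, M6 (parallel)
Step 4: reduce the feedback loop with forward (M1*(M2+M3)*M4) and return (M5+M6)
Step 2 collapses a series group.

Therefore the answer is series.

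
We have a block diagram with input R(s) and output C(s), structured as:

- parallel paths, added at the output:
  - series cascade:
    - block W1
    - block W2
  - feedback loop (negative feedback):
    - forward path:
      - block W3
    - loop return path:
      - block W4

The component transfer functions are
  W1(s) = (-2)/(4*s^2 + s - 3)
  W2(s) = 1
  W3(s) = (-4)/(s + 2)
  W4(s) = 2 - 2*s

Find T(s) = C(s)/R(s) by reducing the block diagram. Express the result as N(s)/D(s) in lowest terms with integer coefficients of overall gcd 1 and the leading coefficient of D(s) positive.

(1) cascade W1, W2; result (-2)/(4*s^2 + s - 3)
(2) close the feedback loop around W3, W4; result (-4)/(9*s - 6)
(3) combine (W1*W2), [W3/(1+W3*W4)] in parallel - this is the overall T(s), already in the required normalized form

Therefore the answer is (-16*s^2 - 22*s + 24)/(36*s^3 - 15*s^2 - 33*s + 18).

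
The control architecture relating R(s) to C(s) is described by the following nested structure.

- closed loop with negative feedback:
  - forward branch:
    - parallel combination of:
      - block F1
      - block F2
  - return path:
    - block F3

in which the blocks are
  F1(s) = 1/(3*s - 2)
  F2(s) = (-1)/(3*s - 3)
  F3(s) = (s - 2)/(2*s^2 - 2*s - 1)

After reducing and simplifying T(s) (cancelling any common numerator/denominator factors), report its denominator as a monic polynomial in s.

Step 1: reduce the parallel group F1, F2 gives (-1)/(9*s^2 - 15*s + 6)
Step 2: close the feedback loop around (F1+F2), F3 gives (-2*s^2 + 2*s + 1)/(18*s^4 - 48*s^3 + 33*s^2 + 2*s - 4)
The result of step 2 is T(s) in lowest terms. Its denominator has leading coefficient 18; dividing the denominator through by 18 makes it monic.

Final answer: s^4 - 8*s^3/3 + 11*s^2/6 + s/9 - 2/9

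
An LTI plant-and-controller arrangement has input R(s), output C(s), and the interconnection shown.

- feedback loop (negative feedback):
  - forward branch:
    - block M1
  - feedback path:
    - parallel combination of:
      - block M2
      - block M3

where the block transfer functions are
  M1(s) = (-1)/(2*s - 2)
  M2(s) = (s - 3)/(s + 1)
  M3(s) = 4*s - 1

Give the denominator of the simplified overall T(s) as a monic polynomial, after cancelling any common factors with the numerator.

The answer is s^2 + 2*s - 1.

Reasoning:
Step 1 - sum the parallel branches M2, M3; result (4*s^2 + 4*s - 4)/(s + 1)
Step 2 - collapse the loop (M1 forward, (M2+M3) return); result (s + 1)/(2*s^2 + 4*s - 2)
No further cancellation is possible in the step-2 result, so that is T(s). Its denominator becomes monic after dividing by the leading coefficient 2.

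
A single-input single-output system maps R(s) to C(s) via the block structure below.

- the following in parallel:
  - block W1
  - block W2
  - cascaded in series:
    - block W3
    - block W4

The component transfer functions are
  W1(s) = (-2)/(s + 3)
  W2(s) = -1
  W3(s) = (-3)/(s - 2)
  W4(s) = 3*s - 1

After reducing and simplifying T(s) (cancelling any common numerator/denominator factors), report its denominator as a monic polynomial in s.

Answer: s^2 + s - 6

Working:
Step 1: multiply W3, W4 (series) = (3 - 9*s)/(s - 2)
Step 2: sum the parallel branches W1, W2, (W3*W4) = (-10*s^2 - 27*s + 19)/(s^2 + s - 6)
No further cancellation is possible in the step-2 result, so that is T(s). Its denominator is already monic.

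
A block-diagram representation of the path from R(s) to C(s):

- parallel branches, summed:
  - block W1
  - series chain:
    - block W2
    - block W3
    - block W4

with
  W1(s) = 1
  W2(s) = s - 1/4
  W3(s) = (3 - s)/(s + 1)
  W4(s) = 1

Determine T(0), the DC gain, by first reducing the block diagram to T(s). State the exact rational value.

Step 1 - series reduction of W2, W3, W4 -> (-4*s^2 + 13*s - 3)/(4*s + 4)
Step 2 - parallel reduction of W1, (W2*W3*W4) -> (-4*s^2 + 17*s + 1)/(4*s + 4)
Evaluating the step-2 result (the overall T(s)) at s = 0 gives T(0) = 1/4.

Final answer: 1/4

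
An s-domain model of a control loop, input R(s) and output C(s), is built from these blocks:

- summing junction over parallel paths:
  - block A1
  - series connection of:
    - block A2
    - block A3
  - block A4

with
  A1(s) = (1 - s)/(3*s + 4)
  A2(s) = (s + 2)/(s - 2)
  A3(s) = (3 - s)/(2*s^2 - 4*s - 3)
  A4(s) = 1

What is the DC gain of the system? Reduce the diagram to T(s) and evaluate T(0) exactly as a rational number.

(1) multiply A2, A3 (series); result (-s^2 + s + 6)/(2*s^3 - 8*s^2 + 5*s + 6)
(2) sum the parallel branches A1, (A2*A3), A4; result (4*s^4 - 9*s^3 - 31*s^2 + 59*s + 54)/(6*s^4 - 16*s^3 - 17*s^2 + 38*s + 24)
That last expression is T(s); at s = 0 only the constant terms survive, so T(0) = 54/24 = 9/4.

Final answer: 9/4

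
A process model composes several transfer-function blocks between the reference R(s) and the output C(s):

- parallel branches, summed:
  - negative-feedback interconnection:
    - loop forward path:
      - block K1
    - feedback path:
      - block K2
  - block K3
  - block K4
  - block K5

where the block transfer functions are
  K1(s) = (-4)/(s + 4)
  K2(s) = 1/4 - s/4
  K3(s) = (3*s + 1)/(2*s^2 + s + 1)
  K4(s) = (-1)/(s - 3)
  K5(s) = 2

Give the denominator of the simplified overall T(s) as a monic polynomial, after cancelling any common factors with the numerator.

The answer is s^4 - s^3 - 19*s^2/4 - 3*s - 9/4.

Reasoning:
Step 1 - close the feedback loop around K1, K2; result (-4)/(2*s + 3)
Step 2 - combine [K1/(1+K1*K2)], K3, K4, K5 in parallel; result (8*s^4 - 14*s^3 - 33*s^2 - 51*s - 18)/(4*s^4 - 4*s^3 - 19*s^2 - 12*s - 9)
No further cancellation is possible in the step-2 result, so that is T(s). Its denominator becomes monic after dividing by the leading coefficient 4.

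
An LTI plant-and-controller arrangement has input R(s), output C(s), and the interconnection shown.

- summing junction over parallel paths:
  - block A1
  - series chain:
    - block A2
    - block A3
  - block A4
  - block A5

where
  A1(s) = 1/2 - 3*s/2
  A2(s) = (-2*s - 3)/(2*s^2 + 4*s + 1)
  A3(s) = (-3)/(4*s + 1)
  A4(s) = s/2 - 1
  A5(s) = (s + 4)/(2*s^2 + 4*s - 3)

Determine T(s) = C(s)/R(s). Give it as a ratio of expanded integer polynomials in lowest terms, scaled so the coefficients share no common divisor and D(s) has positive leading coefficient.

First reduce the diagram to T(s).

1. cascade A2, A3 -> (6*s + 9)/(8*s^3 + 18*s^2 + 8*s + 1)
2. add A1, (A2*A3), A4, A5 (parallel): this yields T(s), and no further normalization is needed

Answer: (-32*s^6 - 152*s^5 - 180*s^4 + 100*s^3 + 304*s^2 + 128*s - 43)/(32*s^5 + 136*s^4 + 128*s^3 - 40*s^2 - 40*s - 6)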